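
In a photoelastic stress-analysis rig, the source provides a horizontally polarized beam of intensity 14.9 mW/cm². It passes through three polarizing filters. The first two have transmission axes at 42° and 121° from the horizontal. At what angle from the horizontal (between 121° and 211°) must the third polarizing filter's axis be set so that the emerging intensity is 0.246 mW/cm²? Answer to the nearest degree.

θ ≈ 146°

I₁ = I₀ cos²(42° − 0°) = I₀ cos²(42°) = 0.5523 I₀.
I₂ = I₁ cos²(121° − 42°) = 0.5523 I₀ · cos²(79°) = 0.02011 I₀.
Target fraction: 0.246 / 14.9 mW/cm² = 0.01651 of I₀.
Need I₃/I₀ = 0.01651, so cos²(θ − 121°) = 0.01651 / 0.02011 = 0.8211.
θ − 121° = arccos(√0.8211) = 25.0°, giving θ ≈ 121 + 25.0 = 146.0°.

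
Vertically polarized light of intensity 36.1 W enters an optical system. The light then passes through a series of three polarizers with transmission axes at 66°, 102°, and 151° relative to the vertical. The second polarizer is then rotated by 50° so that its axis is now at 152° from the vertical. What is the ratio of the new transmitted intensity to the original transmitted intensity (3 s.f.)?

I_new/I_old ≈ 0.0173

Before rotation:
I₁ = I₀ cos²(66° − 0°) = I₀ cos²(66°) = 0.1654 I₀.
I₂ = I₁ cos²(102° − 66°) = 0.1654 I₀ · cos²(36°) = 0.1083 I₀.
I₃ = I₂ cos²(151° − 102°) = 0.1083 I₀ · cos²(49°) = 0.0466 I₀.
After rotation:
I₁ = I₀ cos²(66° − 0°) = I₀ cos²(66°) = 0.1654 I₀.
I₂ = I₁ cos²(152° − 66°) = 0.1654 I₀ · cos²(86°) = 0.000805 I₀.
I₃ = I₂ cos²(151° − 152°) = 0.000805 I₀ · cos²(1°) = 0.0008048 I₀.
Ratio = 0.0008048 / 0.0466 = 0.01727.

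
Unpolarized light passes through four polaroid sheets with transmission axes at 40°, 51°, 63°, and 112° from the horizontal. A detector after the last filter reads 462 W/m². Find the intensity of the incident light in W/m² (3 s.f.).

I₀ ≈ 2330 W/m²

Unpolarized light through the first polarizer → I₁ = ½ I₀, now polarized at 40°.
I₂ = I₁ cos²(51° − 40°) = 0.5 I₀ · cos²(11°) = 0.4818 I₀.
I₃ = I₂ cos²(63° − 51°) = 0.4818 I₀ · cos²(12°) = 0.461 I₀.
I₄ = I₃ cos²(112° − 63°) = 0.461 I₀ · cos²(49°) = 0.1984 I₀.
So 462 W/m² = 0.1984 I₀, giving I₀ = 462/0.1984 = 2329 W/m².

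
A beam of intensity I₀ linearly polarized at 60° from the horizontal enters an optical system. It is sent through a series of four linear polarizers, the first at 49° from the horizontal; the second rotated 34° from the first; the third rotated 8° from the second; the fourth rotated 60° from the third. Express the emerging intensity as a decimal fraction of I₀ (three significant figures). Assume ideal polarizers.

By Malus's law, I₁ = I₀ cos²(49° − 60°) = I₀ cos²(11°) = 0.9636 I₀.
I₂ = I₁ cos²(34°) = 0.9636 · 0.6873 I₀ = 0.6623 I₀.
I₃ = I₂ cos²(8°) = 0.6623 · 0.9806 I₀ = 0.6495 I₀.
I₄ = I₃ cos²(60°) = 0.6495 · 0.25 I₀ = 0.1624 I₀.
Transmitted fraction = 0.1624.

≈ 0.162 I₀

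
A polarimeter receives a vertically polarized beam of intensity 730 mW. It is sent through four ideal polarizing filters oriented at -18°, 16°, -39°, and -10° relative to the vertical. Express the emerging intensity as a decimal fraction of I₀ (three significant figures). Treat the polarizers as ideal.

I/I₀ ≈ 0.156

By Malus's law, I₁ = 730 mW · cos²(18°) = 660.3 mW.
I₂ = I₁ · cos²(34°) = 660.3 · 0.6873 = 453.8 mW.
I₃ = I₂ · cos²(55°) = 453.8 · 0.329 = 149.3 mW.
I₄ = I₃ · cos²(29°) = 149.3 · 0.765 = 114.2 mW.
Transmitted fraction = 0.1565.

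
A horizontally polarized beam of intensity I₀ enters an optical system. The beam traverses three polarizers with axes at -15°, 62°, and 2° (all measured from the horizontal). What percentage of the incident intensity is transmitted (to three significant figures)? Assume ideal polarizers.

I₁ = I₀ cos²(-15° − 0°) = I₀ cos²(15°) = 0.933 I₀.
I₂ = I₁ cos²(62° + 15°) = 0.933 I₀ · cos²(77°) = 0.04721 I₀.
I₃ = I₂ cos²(2° − 62°) = 0.04721 I₀ · cos²(60°) = 0.0118 I₀.
That is 1.18% of the incident intensity.

≈ 1.18%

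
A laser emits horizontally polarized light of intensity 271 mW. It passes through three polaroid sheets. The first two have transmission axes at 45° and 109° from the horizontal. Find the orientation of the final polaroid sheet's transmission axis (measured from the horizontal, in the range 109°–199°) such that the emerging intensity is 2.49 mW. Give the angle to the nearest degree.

θ ≈ 181°

I₁ = I₀ cos²(45° − 0°) = I₀ cos²(45°) = 0.5 I₀.
I₂ = I₁ cos²(109° − 45°) = 0.5 I₀ · cos²(64°) = 0.09608 I₀.
Target fraction: 2.49 / 271 mW = 0.009188 of I₀.
Need I₃/I₀ = 0.009188, so cos²(θ − 109°) = 0.009188 / 0.09608 = 0.09563.
θ − 109° = arccos(√0.09563) = 72.0°, giving θ ≈ 109 + 72.0 = 181.0°.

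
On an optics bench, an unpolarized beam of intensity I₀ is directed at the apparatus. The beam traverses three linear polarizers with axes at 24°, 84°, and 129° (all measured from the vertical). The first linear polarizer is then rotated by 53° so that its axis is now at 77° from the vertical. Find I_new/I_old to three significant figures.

I_new/I_old ≈ 3.94

Before rotation:
Unpolarized light through the first polarizer → I₁ = ½ I₀, now polarized at 24°.
I₂ = I₁ cos²(84° − 24°) = 0.5 I₀ · cos²(60°) = 0.125 I₀.
I₃ = I₂ cos²(129° − 84°) = 0.125 I₀ · cos²(45°) = 0.0625 I₀.
After rotation:
Unpolarized light through the first polarizer → I₁ = ½ I₀, now polarized at 77°.
I₂ = I₁ cos²(84° − 77°) = 0.5 I₀ · cos²(7°) = 0.4926 I₀.
I₃ = I₂ cos²(129° − 84°) = 0.4926 I₀ · cos²(45°) = 0.2463 I₀.
Ratio = 0.2463 / 0.0625 = 3.941.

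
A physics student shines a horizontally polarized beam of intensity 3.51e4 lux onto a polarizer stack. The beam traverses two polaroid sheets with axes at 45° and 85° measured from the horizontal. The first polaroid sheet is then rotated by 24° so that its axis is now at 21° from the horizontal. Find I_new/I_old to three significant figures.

I_new/I_old ≈ 0.571

Before rotation:
By Malus's law, I₁ = I₀ cos²(45° − 0°) = I₀ cos²(45°) = 0.5 I₀.
I₂ = I₁ cos²(85° − 45°) = 0.5 I₀ · cos²(40°) = 0.2934 I₀.
After rotation:
I₁ = I₀ cos²(21° − 0°) = I₀ cos²(21°) = 0.8716 I₀.
I₂ = I₁ cos²(85° − 21°) = 0.8716 I₀ · cos²(64°) = 0.1675 I₀.
Ratio = 0.1675 / 0.2934 = 0.5708.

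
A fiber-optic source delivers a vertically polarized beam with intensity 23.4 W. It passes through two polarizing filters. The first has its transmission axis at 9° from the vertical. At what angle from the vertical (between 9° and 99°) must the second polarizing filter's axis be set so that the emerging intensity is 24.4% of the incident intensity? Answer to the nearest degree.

By Malus's law, I₁ = I₀ cos²(9° − 0°) = I₀ cos²(9°) = 0.9755 I₀.
Need I₂/I₀ = 0.244, so cos²(θ − 9°) = 0.244 / 0.9755 = 0.2501.
θ − 9° = arccos(√0.2501) = 60.0°, giving θ ≈ 9 + 60.0 = 69.0°.

θ ≈ 69°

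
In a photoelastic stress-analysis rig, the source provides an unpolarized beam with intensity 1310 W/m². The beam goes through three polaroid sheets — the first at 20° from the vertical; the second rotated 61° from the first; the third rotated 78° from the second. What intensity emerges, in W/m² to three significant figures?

Unpolarized light through the first polarizer → I₁ = 1310 W/m²/2 = 655 W/m², polarized at 20°.
I₂ = I₁ · cos²(61°) = 655 · 0.235 = 154 W/m².
I₃ = I₂ · cos²(78°) = 154 · 0.04323 = 6.655 W/m².

I ≈ 6.65 W/m²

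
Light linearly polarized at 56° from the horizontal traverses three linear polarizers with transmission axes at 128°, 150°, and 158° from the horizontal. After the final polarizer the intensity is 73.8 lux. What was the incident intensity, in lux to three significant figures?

I₁ = I₀ cos²(128° − 56°) = I₀ cos²(72°) = 0.09549 I₀.
I₂ = I₁ cos²(150° − 128°) = 0.09549 I₀ · cos²(22°) = 0.08209 I₀.
I₃ = I₂ cos²(158° − 150°) = 0.08209 I₀ · cos²(8°) = 0.0805 I₀.
So 73.8 lux = 0.0805 I₀, giving I₀ = 73.8/0.0805 = 916.8 lux.

I₀ ≈ 917 lux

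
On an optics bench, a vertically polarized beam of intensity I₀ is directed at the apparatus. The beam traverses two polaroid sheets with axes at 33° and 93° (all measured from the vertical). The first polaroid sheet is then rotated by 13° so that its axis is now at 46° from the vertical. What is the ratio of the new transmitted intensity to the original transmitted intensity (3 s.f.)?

Before rotation:
By Malus's law, I₁ = I₀ cos²(33° − 0°) = I₀ cos²(33°) = 0.7034 I₀.
I₂ = I₁ cos²(93° − 33°) = 0.7034 I₀ · cos²(60°) = 0.1758 I₀.
After rotation:
I₁ = I₀ cos²(46° − 0°) = I₀ cos²(46°) = 0.4826 I₀.
I₂ = I₁ cos²(93° − 46°) = 0.4826 I₀ · cos²(47°) = 0.2244 I₀.
Ratio = 0.2244 / 0.1758 = 1.276.

I_new/I_old ≈ 1.28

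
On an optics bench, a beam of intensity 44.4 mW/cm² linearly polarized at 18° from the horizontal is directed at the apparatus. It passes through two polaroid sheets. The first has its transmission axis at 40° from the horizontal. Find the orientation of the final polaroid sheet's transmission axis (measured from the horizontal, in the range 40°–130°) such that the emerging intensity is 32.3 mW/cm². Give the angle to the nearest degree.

θ ≈ 63°

By Malus's law, I₁ = I₀ cos²(40° − 18°) = I₀ cos²(22°) = 0.8597 I₀.
Target fraction: 32.3 / 44.4 mW/cm² = 0.7275 of I₀.
Need I₂/I₀ = 0.7275, so cos²(θ − 40°) = 0.7275 / 0.8597 = 0.8462.
θ − 40° = arccos(√0.8462) = 23.1°, giving θ ≈ 40 + 23.1 = 63.1°.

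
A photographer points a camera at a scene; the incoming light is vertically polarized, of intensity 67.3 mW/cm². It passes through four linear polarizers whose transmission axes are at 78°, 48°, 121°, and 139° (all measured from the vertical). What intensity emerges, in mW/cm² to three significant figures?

I₁ = 67.3 mW/cm² · cos²(78°) = 2.909 mW/cm².
I₂ = I₁ · cos²(30°) = 2.909 · 0.75 = 2.182 mW/cm².
I₃ = I₂ · cos²(73°) = 2.182 · 0.08548 = 0.1865 mW/cm².
I₄ = I₃ · cos²(18°) = 0.1865 · 0.9045 = 0.1687 mW/cm².

I ≈ 0.169 mW/cm²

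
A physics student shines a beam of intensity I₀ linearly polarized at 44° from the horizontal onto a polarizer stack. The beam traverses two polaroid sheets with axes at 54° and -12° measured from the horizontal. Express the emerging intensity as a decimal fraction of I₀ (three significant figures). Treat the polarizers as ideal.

I₁ = I₀ cos²(54° − 44°) = I₀ cos²(10°) = 0.9698 I₀.
I₂ = I₁ cos²(-12° − 54°) = 0.9698 I₀ · cos²(66°) = 0.1604 I₀.
Transmitted fraction = 0.1604.

≈ 0.160 I₀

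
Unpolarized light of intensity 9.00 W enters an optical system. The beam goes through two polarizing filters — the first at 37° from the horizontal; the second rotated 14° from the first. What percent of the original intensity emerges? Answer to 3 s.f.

Unpolarized light through the first polarizer → I₁ = 9.00 W/2 = 4.5 W, polarized at 37°.
I₂ = I₁ · cos²(14°) = 4.5 · 0.9415 = 4.237 W.
That is 47.07% of the incident intensity.

≈ 47.1%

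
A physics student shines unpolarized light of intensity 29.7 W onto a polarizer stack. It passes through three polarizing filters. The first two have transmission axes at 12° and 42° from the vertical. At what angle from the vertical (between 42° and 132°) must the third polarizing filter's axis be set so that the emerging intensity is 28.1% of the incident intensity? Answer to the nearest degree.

Unpolarized light through the first polarizer → I₁ = ½ I₀, now polarized at 12°.
I₂ = I₁ cos²(42° − 12°) = 0.5 I₀ · cos²(30°) = 0.375 I₀.
Need I₃/I₀ = 0.281, so cos²(θ − 42°) = 0.281 / 0.375 = 0.7493.
θ − 42° = arccos(√0.7493) = 30.0°, giving θ ≈ 42 + 30.0 = 72.0°.

θ ≈ 72°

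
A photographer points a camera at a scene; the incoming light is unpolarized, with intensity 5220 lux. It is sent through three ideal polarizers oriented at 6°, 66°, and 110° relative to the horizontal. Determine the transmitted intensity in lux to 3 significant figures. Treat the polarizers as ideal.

Unpolarized light through the first polarizer → I₁ = 5220 lux/2 = 2610 lux, polarized at 6°.
I₂ = I₁ · cos²(60°) = 2610 · 0.25 = 652.5 lux.
I₃ = I₂ · cos²(44°) = 652.5 · 0.5174 = 337.6 lux.

I ≈ 338 lux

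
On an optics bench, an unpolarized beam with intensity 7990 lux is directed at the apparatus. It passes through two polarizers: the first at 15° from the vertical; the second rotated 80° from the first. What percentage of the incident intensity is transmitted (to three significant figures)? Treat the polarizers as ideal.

Unpolarized light through the first polarizer → I₁ = 7990 lux/2 = 3995 lux, polarized at 15°.
I₂ = I₁ · cos²(80°) = 3995 · 0.03015 = 120.5 lux.
That is 1.508% of the incident intensity.

≈ 1.51%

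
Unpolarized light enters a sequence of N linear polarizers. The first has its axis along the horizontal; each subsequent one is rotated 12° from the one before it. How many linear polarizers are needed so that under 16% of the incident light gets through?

N = 27

First polarizer halves the unpolarized light: factor 1/2.
Each further stage multiplies by cos²(12°) = 0.9568.
After N polarizers: T = 0.5·0.9568^(N−1). Require T < 0.16 ⇒ N−1 > ln(0.16/0.5)/ln(0.9568) = 25.79, so N−1 ≥ 26 and N = 27.
Check: N=27 gives T = 0.1585 < 0.16; N=26 gives T = 0.1656.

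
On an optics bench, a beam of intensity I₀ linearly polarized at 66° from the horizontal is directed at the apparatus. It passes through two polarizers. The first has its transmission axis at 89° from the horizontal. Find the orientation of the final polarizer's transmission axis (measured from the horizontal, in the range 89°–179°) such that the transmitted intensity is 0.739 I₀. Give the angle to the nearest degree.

I₁ = I₀ cos²(89° − 66°) = I₀ cos²(23°) = 0.8473 I₀.
Need I₂/I₀ = 0.739, so cos²(θ − 89°) = 0.739 / 0.8473 = 0.8722.
θ − 89° = arccos(√0.8722) = 21.0°, giving θ ≈ 89 + 21.0 = 110.0°.

θ ≈ 110°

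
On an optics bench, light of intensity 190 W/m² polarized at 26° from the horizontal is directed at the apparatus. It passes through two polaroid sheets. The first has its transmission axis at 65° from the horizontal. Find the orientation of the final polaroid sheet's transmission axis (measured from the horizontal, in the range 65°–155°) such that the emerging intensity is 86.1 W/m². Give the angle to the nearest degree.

By Malus's law, I₁ = I₀ cos²(65° − 26°) = I₀ cos²(39°) = 0.604 I₀.
Target fraction: 86.1 / 190 W/m² = 0.4532 of I₀.
Need I₂/I₀ = 0.4532, so cos²(θ − 65°) = 0.4532 / 0.604 = 0.7503.
θ − 65° = arccos(√0.7503) = 30.0°, giving θ ≈ 65 + 30.0 = 95.0°.

θ ≈ 95°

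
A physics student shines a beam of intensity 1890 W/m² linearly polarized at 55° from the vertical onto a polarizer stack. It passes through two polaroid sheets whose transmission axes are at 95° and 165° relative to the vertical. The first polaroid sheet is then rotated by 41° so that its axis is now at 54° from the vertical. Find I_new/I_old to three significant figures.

Before rotation:
I₁ = I₀ cos²(95° − 55°) = I₀ cos²(40°) = 0.5868 I₀.
I₂ = I₁ cos²(165° − 95°) = 0.5868 I₀ · cos²(70°) = 0.06865 I₀.
After rotation:
I₁ = I₀ cos²(54° − 55°) = I₀ cos²(1°) = 0.9997 I₀.
Angle between axes 1 and 2: 69°. I₂ = 0.9997 I₀ · cos²(69°) = 0.1284 I₀.
Ratio = 0.1284 / 0.06865 = 1.87.

I_new/I_old ≈ 1.87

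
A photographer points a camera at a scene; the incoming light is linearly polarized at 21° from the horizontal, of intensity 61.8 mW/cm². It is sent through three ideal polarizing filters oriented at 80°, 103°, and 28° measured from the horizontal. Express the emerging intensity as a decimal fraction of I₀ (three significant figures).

By Malus's law, I₁ = 61.8 mW/cm² · cos²(59°) = 16.39 mW/cm².
I₂ = I₁ · cos²(23°) = 16.39 · 0.8473 = 13.89 mW/cm².
I₃ = I₂ · cos²(75°) = 13.89 · 0.06699 = 0.9305 mW/cm².
Transmitted fraction = 0.01506.

I/I₀ ≈ 0.0151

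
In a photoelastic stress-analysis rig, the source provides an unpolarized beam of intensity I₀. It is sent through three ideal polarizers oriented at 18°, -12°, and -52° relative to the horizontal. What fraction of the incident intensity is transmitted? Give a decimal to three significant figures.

≈ 0.220 I₀

Unpolarized light through the first polarizer → I₁ = ½ I₀, now polarized at 18°.
I₂ = I₁ cos²(-12° − 18°) = 0.5 I₀ · cos²(30°) = 0.375 I₀.
I₃ = I₂ cos²(-52° + 12°) = 0.375 I₀ · cos²(40°) = 0.2201 I₀.
Transmitted fraction = 0.2201.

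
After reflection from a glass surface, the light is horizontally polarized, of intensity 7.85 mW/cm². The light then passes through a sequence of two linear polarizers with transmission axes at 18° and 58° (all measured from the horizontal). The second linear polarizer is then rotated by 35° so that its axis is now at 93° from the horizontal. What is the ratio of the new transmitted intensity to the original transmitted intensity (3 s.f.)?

I_new/I_old ≈ 0.114

Before rotation:
By Malus's law, I₁ = I₀ cos²(18° − 0°) = I₀ cos²(18°) = 0.9045 I₀.
I₂ = I₁ cos²(58° − 18°) = 0.9045 I₀ · cos²(40°) = 0.5308 I₀.
After rotation:
I₁ = I₀ cos²(18° − 0°) = I₀ cos²(18°) = 0.9045 I₀.
I₂ = I₁ cos²(93° − 18°) = 0.9045 I₀ · cos²(75°) = 0.06059 I₀.
Ratio = 0.06059 / 0.5308 = 0.1142.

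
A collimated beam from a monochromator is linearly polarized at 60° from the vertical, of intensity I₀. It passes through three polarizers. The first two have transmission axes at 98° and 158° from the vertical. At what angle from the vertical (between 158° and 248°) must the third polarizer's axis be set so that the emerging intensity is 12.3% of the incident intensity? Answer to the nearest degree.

I₁ = I₀ cos²(98° − 60°) = I₀ cos²(38°) = 0.621 I₀.
I₂ = I₁ cos²(158° − 98°) = 0.621 I₀ · cos²(60°) = 0.1552 I₀.
Need I₃/I₀ = 0.123, so cos²(θ − 158°) = 0.123 / 0.1552 = 0.7923.
θ − 158° = arccos(√0.7923) = 27.1°, giving θ ≈ 158 + 27.1 = 185.1°.

θ ≈ 185°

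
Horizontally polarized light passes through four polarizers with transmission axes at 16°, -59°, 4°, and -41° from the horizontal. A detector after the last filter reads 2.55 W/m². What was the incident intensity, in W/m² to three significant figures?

I₀ ≈ 400 W/m²

I₁ = I₀ cos²(16° − 0°) = I₀ cos²(16°) = 0.924 I₀.
I₂ = I₁ cos²(-59° − 16°) = 0.924 I₀ · cos²(75°) = 0.0619 I₀.
I₃ = I₂ cos²(4° + 59°) = 0.0619 I₀ · cos²(63°) = 0.01276 I₀.
I₄ = I₃ cos²(-41° − 4°) = 0.01276 I₀ · cos²(45°) = 0.006379 I₀.
So 2.55 W/m² = 0.006379 I₀, giving I₀ = 2.55/0.006379 = 399.8 W/m².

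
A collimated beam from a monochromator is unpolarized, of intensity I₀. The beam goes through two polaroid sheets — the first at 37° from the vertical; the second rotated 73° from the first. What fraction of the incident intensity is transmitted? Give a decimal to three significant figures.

≈ 0.0427 I₀

Unpolarized light through the first polarizer → I₁ = ½ I₀, now polarized at 37°.
I₂ = I₁ cos²(73°) = 0.5 · 0.08548 I₀ = 0.04274 I₀.
Transmitted fraction = 0.04274.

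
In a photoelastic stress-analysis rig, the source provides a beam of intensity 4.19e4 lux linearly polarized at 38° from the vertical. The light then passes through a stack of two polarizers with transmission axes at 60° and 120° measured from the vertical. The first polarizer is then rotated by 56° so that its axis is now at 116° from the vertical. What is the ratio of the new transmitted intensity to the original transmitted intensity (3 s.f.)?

I_new/I_old ≈ 0.200

Before rotation:
By Malus's law, I₁ = I₀ cos²(60° − 38°) = I₀ cos²(22°) = 0.8597 I₀.
I₂ = I₁ cos²(120° − 60°) = 0.8597 I₀ · cos²(60°) = 0.2149 I₀.
After rotation:
I₁ = I₀ cos²(116° − 38°) = I₀ cos²(78°) = 0.04323 I₀.
I₂ = I₁ cos²(120° − 116°) = 0.04323 I₀ · cos²(4°) = 0.04302 I₀.
Ratio = 0.04302 / 0.2149 = 0.2002.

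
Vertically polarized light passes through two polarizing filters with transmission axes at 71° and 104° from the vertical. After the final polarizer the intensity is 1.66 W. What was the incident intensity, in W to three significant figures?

I₀ ≈ 22.3 W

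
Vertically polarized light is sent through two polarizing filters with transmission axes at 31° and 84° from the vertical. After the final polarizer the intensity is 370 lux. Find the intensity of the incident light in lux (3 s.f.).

I₀ ≈ 1390 lux

I₁ = I₀ cos²(31° − 0°) = I₀ cos²(31°) = 0.7347 I₀.
I₂ = I₁ cos²(84° − 31°) = 0.7347 I₀ · cos²(53°) = 0.2661 I₀.
So 370 lux = 0.2661 I₀, giving I₀ = 370/0.2661 = 1390 lux.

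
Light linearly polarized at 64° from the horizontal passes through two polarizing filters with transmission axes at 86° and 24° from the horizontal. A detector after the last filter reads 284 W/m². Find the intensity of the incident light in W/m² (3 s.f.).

I₀ ≈ 1500 W/m²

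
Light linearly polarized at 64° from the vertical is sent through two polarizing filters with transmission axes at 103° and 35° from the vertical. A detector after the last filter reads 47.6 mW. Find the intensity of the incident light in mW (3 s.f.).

I₀ ≈ 562 mW

By Malus's law, I₁ = I₀ cos²(103° − 64°) = I₀ cos²(39°) = 0.604 I₀.
I₂ = I₁ cos²(35° − 103°) = 0.604 I₀ · cos²(68°) = 0.08475 I₀.
So 47.6 mW = 0.08475 I₀, giving I₀ = 47.6/0.08475 = 561.6 mW.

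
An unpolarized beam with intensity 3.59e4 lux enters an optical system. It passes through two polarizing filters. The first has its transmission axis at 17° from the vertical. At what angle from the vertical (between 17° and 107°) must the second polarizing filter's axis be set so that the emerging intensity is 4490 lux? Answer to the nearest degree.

θ ≈ 77°

Unpolarized light through the first polarizer → I₁ = ½ I₀, now polarized at 17°.
Target fraction: 4490 / 3.59e4 lux = 0.1251 of I₀.
Need I₂/I₀ = 0.1251, so cos²(θ − 17°) = 0.1251 / 0.5 = 0.2501.
θ − 17° = arccos(√0.2501) = 60.0°, giving θ ≈ 17 + 60.0 = 77.0°.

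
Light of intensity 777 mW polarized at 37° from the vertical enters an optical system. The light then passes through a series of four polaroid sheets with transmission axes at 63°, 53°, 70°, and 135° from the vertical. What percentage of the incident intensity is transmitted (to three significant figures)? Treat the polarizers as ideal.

I₁ = 777 mW · cos²(26°) = 627.7 mW.
I₂ = I₁ · cos²(10°) = 627.7 · 0.9698 = 608.8 mW.
I₃ = I₂ · cos²(17°) = 608.8 · 0.9145 = 556.7 mW.
I₄ = I₃ · cos²(65°) = 556.7 · 0.1786 = 99.43 mW.
That is 12.8% of the incident intensity.

≈ 12.8%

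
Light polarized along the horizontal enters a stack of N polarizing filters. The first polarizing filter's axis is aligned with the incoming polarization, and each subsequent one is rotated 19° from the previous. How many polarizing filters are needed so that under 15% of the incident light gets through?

First polarizer is aligned with the polarization: full transmission.
Each further stage multiplies by cos²(19°) = 0.894.
After N polarizers: T = 0.894^(N−1). Require T < 0.15 ⇒ N−1 > ln(0.15)/ln(0.894) = 16.93, so N−1 ≥ 17 and N = 18.
Check: N=18 gives T = 0.1489 < 0.15; N=17 gives T = 0.1665.

N = 18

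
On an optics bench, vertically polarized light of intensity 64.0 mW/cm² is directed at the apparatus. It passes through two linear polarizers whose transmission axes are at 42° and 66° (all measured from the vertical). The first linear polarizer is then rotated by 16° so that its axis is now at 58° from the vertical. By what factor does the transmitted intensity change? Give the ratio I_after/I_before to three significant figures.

Before rotation:
I₁ = I₀ cos²(42° − 0°) = I₀ cos²(42°) = 0.5523 I₀.
I₂ = I₁ cos²(66° − 42°) = 0.5523 I₀ · cos²(24°) = 0.4609 I₀.
After rotation:
I₁ = I₀ cos²(58° − 0°) = I₀ cos²(58°) = 0.2808 I₀.
I₂ = I₁ cos²(66° − 58°) = 0.2808 I₀ · cos²(8°) = 0.2754 I₀.
Ratio = 0.2754 / 0.4609 = 0.5975.

I_new/I_old ≈ 0.597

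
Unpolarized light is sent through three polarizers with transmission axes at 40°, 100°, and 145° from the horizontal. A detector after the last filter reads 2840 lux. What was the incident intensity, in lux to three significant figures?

Unpolarized light through the first polarizer → I₁ = ½ I₀, now polarized at 40°.
I₂ = I₁ cos²(100° − 40°) = 0.5 I₀ · cos²(60°) = 0.125 I₀.
I₃ = I₂ cos²(145° − 100°) = 0.125 I₀ · cos²(45°) = 0.0625 I₀.
So 2840 lux = 0.0625 I₀, giving I₀ = 2840/0.0625 = 4.544e+04 lux.

I₀ ≈ 4.54e4 lux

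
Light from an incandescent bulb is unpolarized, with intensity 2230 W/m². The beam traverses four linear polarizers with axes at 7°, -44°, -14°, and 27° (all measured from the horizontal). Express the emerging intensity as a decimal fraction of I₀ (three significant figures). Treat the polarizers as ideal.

I/I₀ ≈ 0.0846

Unpolarized light through the first polarizer → I₁ = 2230 W/m²/2 = 1115 W/m², polarized at 7°.
I₂ = I₁ · cos²(51°) = 1115 · 0.396 = 441.6 W/m².
I₃ = I₂ · cos²(30°) = 441.6 · 0.75 = 331.2 W/m².
I₄ = I₃ · cos²(41°) = 331.2 · 0.5696 = 188.6 W/m².
Transmitted fraction = 0.08459.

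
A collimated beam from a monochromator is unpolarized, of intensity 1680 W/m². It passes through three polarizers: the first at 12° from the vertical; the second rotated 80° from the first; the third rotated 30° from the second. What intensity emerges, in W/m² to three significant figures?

Unpolarized light through the first polarizer → I₁ = 1680 W/m²/2 = 840 W/m², polarized at 12°.
I₂ = I₁ · cos²(80°) = 840 · 0.03015 = 25.33 W/m².
I₃ = I₂ · cos²(30°) = 25.33 · 0.75 = 19 W/m².

I ≈ 19.0 W/m²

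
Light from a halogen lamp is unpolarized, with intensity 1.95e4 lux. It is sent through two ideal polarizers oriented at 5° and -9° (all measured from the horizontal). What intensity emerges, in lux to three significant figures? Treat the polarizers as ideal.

I ≈ 9180 lux

Unpolarized light through the first polarizer → I₁ = 1.95e4 lux/2 = 9750 lux, polarized at 5°.
I₂ = I₁ · cos²(14°) = 9750 · 0.9415 = 9179 lux.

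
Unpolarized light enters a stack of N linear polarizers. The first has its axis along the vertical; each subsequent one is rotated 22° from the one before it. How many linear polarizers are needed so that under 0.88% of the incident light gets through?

First polarizer halves the unpolarized light: factor 1/2.
Each further stage multiplies by cos²(22°) = 0.8597.
After N polarizers: T = 0.5·0.8597^(N−1). Require T < 0.0088 ⇒ N−1 > ln(0.0088/0.5)/ln(0.8597) = 26.72, so N−1 ≥ 27 and N = 28.
Check: N=28 gives T = 0.008432 < 0.0088; N=27 gives T = 0.009808.

N = 28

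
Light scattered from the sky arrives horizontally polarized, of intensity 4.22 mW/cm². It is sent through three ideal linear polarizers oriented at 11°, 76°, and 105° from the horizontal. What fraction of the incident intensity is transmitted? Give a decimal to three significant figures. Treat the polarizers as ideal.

I/I₀ ≈ 0.132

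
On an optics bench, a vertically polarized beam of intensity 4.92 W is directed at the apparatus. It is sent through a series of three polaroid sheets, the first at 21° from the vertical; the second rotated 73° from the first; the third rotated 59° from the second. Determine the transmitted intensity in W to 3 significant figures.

I ≈ 0.0972 W

I₁ = 4.92 W · cos²(21°) = 4.288 W.
I₂ = I₁ · cos²(73°) = 4.288 · 0.08548 = 0.3666 W.
I₃ = I₂ · cos²(59°) = 0.3666 · 0.2653 = 0.09723 W.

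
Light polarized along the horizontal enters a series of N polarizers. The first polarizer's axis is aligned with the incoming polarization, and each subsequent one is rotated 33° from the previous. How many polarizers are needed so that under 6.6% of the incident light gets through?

First polarizer is aligned with the polarization: full transmission.
Each further stage multiplies by cos²(33°) = 0.7034.
After N polarizers: T = 0.7034^(N−1). Require T < 0.066 ⇒ N−1 > ln(0.066)/ln(0.7034) = 7.72, so N−1 ≥ 8 and N = 9.
Check: N=9 gives T = 0.0599 < 0.066; N=8 gives T = 0.08517.

N = 9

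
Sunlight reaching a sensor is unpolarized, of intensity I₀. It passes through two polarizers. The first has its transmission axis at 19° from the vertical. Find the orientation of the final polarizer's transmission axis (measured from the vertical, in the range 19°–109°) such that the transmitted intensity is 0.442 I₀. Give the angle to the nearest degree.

Unpolarized light through the first polarizer → I₁ = ½ I₀, now polarized at 19°.
Need I₂/I₀ = 0.442, so cos²(θ − 19°) = 0.442 / 0.5 = 0.884.
θ − 19° = arccos(√0.884) = 19.9°, giving θ ≈ 19 + 19.9 = 38.9°.

θ ≈ 39°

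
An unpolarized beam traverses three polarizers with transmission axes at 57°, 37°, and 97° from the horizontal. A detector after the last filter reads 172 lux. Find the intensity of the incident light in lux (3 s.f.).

Unpolarized light through the first polarizer → I₁ = ½ I₀, now polarized at 57°.
I₂ = I₁ cos²(37° − 57°) = 0.5 I₀ · cos²(20°) = 0.4415 I₀.
I₃ = I₂ cos²(97° − 37°) = 0.4415 I₀ · cos²(60°) = 0.1104 I₀.
So 172 lux = 0.1104 I₀, giving I₀ = 172/0.1104 = 1558 lux.

I₀ ≈ 1560 lux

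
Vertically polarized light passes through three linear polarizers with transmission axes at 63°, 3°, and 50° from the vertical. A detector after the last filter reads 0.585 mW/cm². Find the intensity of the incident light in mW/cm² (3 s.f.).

By Malus's law, I₁ = I₀ cos²(63° − 0°) = I₀ cos²(63°) = 0.2061 I₀.
I₂ = I₁ cos²(3° − 63°) = 0.2061 I₀ · cos²(60°) = 0.05153 I₀.
I₃ = I₂ cos²(50° − 3°) = 0.05153 I₀ · cos²(47°) = 0.02397 I₀.
So 0.585 mW/cm² = 0.02397 I₀, giving I₀ = 0.585/0.02397 = 24.41 mW/cm².

I₀ ≈ 24.4 mW/cm²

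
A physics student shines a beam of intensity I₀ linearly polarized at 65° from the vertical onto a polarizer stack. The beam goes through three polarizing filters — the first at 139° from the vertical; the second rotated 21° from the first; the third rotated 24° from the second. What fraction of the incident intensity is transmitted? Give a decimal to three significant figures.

≈ 0.0553 I₀

By Malus's law, I₁ = I₀ cos²(139° − 65°) = I₀ cos²(74°) = 0.07598 I₀.
I₂ = I₁ cos²(21°) = 0.07598 · 0.8716 I₀ = 0.06622 I₀.
I₃ = I₂ cos²(24°) = 0.06622 · 0.8346 I₀ = 0.05526 I₀.
Transmitted fraction = 0.05526.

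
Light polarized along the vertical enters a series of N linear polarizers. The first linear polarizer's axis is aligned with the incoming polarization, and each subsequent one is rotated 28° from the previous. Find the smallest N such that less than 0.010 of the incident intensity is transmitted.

N = 20

First polarizer is aligned with the polarization: full transmission.
Each further stage multiplies by cos²(28°) = 0.7796.
After N polarizers: T = 0.7796^(N−1). Require T < 0.010 ⇒ N−1 > ln(0.010)/ln(0.7796) = 18.50, so N−1 ≥ 19 and N = 20.
Check: N=20 gives T = 0.008821 < 0.010; N=19 gives T = 0.01132.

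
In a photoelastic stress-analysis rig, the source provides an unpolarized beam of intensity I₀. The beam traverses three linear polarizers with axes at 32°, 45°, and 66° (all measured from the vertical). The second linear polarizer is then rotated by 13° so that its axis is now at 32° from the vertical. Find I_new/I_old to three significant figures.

Before rotation:
Unpolarized light through the first polarizer → I₁ = ½ I₀, now polarized at 32°.
I₂ = I₁ cos²(45° − 32°) = 0.5 I₀ · cos²(13°) = 0.4747 I₀.
I₃ = I₂ cos²(66° − 45°) = 0.4747 I₀ · cos²(21°) = 0.4137 I₀.
After rotation:
Unpolarized light through the first polarizer → I₁ = ½ I₀, now polarized at 32°.
I₂ = I₁ cos²(32° − 32°) = 0.5 I₀ · cos²(0°) = 0.5 I₀.
I₃ = I₂ cos²(66° − 32°) = 0.5 I₀ · cos²(34°) = 0.3437 I₀.
Ratio = 0.3437 / 0.4137 = 0.8306.

I_new/I_old ≈ 0.831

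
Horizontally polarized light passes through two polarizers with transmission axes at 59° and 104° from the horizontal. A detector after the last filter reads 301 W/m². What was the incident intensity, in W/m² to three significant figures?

By Malus's law, I₁ = I₀ cos²(59° − 0°) = I₀ cos²(59°) = 0.2653 I₀.
I₂ = I₁ cos²(104° − 59°) = 0.2653 I₀ · cos²(45°) = 0.1326 I₀.
So 301 W/m² = 0.1326 I₀, giving I₀ = 301/0.1326 = 2269 W/m².

I₀ ≈ 2270 W/m²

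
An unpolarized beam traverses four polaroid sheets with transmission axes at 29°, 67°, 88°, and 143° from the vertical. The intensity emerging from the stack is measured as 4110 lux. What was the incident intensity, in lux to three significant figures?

I₀ ≈ 4.62e4 lux

Unpolarized light through the first polarizer → I₁ = ½ I₀, now polarized at 29°.
I₂ = I₁ cos²(67° − 29°) = 0.5 I₀ · cos²(38°) = 0.3105 I₀.
I₃ = I₂ cos²(88° − 67°) = 0.3105 I₀ · cos²(21°) = 0.2706 I₀.
I₄ = I₃ cos²(143° − 88°) = 0.2706 I₀ · cos²(55°) = 0.08903 I₀.
So 4110 lux = 0.08903 I₀, giving I₀ = 4110/0.08903 = 4.617e+04 lux.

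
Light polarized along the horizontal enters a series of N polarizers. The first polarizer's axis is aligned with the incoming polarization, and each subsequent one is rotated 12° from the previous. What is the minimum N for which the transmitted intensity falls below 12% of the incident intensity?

N = 49

First polarizer is aligned with the polarization: full transmission.
Each further stage multiplies by cos²(12°) = 0.9568.
After N polarizers: T = 0.9568^(N−1). Require T < 0.12 ⇒ N−1 > ln(0.12)/ln(0.9568) = 47.98, so N−1 ≥ 48 and N = 49.
Check: N=49 gives T = 0.1199 < 0.12; N=48 gives T = 0.1253.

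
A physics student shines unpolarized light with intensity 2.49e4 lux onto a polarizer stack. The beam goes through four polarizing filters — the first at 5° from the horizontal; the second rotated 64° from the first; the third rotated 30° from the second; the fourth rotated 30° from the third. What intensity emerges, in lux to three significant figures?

Unpolarized light through the first polarizer → I₁ = 2.49e4 lux/2 = 1.245e+04 lux, polarized at 5°.
I₂ = I₁ · cos²(64°) = 1.245e+04 · 0.1922 = 2393 lux.
I₃ = I₂ · cos²(30°) = 2393 · 0.75 = 1794 lux.
I₄ = I₃ · cos²(30°) = 1794 · 0.75 = 1346 lux.

I ≈ 1350 lux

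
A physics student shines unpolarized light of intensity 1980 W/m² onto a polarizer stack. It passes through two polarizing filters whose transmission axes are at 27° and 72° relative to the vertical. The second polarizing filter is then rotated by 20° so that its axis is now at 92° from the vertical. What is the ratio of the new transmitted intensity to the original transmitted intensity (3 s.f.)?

I_new/I_old ≈ 0.357

Before rotation:
Unpolarized light through the first polarizer → I₁ = ½ I₀, now polarized at 27°.
I₂ = I₁ cos²(72° − 27°) = 0.5 I₀ · cos²(45°) = 0.25 I₀.
After rotation:
Unpolarized light through the first polarizer → I₁ = ½ I₀, now polarized at 27°.
I₂ = I₁ cos²(92° − 27°) = 0.5 I₀ · cos²(65°) = 0.0893 I₀.
Ratio = 0.0893 / 0.25 = 0.3572.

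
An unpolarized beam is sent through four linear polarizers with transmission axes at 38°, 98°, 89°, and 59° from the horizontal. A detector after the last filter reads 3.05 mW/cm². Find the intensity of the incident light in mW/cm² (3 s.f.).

Unpolarized light through the first polarizer → I₁ = ½ I₀, now polarized at 38°.
I₂ = I₁ cos²(98° − 38°) = 0.5 I₀ · cos²(60°) = 0.125 I₀.
I₃ = I₂ cos²(89° − 98°) = 0.125 I₀ · cos²(9°) = 0.1219 I₀.
I₄ = I₃ cos²(59° − 89°) = 0.1219 I₀ · cos²(30°) = 0.09146 I₀.
So 3.05 mW/cm² = 0.09146 I₀, giving I₀ = 3.05/0.09146 = 33.35 mW/cm².

I₀ ≈ 33.3 mW/cm²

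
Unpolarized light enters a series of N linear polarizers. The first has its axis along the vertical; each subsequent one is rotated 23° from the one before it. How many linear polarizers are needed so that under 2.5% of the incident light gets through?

First polarizer halves the unpolarized light: factor 1/2.
Each further stage multiplies by cos²(23°) = 0.8473.
After N polarizers: T = 0.5·0.8473^(N−1). Require T < 0.025 ⇒ N−1 > ln(0.025/0.5)/ln(0.8473) = 18.08, so N−1 ≥ 19 and N = 20.
Check: N=20 gives T = 0.02148 < 0.025; N=19 gives T = 0.02535.

N = 20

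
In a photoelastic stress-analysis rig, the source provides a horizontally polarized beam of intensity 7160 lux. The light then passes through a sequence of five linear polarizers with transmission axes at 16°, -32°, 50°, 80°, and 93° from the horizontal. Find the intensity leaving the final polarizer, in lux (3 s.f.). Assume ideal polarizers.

By Malus's law, I₁ = 7160 lux · cos²(16°) = 6616 lux.
I₂ = I₁ · cos²(48°) = 6616 · 0.4477 = 2962 lux.
I₃ = I₂ · cos²(82°) = 2962 · 0.01937 = 57.38 lux.
I₄ = I₃ · cos²(30°) = 57.38 · 0.75 = 43.03 lux.
I₅ = I₄ · cos²(13°) = 43.03 · 0.9494 = 40.85 lux.

I ≈ 40.9 lux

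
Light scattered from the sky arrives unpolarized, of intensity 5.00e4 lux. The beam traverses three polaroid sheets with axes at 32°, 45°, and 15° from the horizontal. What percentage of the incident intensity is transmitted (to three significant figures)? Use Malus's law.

≈ 35.6%

Unpolarized light through the first polarizer → I₁ = 5.00e4 lux/2 = 2.5e+04 lux, polarized at 32°.
I₂ = I₁ · cos²(13°) = 2.5e+04 · 0.9494 = 2.373e+04 lux.
I₃ = I₂ · cos²(30°) = 2.373e+04 · 0.75 = 1.78e+04 lux.
That is 35.6% of the incident intensity.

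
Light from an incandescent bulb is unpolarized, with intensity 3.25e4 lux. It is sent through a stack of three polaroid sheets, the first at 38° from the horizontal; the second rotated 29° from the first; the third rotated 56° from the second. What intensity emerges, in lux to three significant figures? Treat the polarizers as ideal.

I ≈ 3890 lux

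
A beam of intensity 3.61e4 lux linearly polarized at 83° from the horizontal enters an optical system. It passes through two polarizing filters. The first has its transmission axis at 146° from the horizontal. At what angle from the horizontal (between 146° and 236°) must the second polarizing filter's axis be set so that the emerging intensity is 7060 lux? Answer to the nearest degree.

I₁ = I₀ cos²(146° − 83°) = I₀ cos²(63°) = 0.2061 I₀.
Target fraction: 7060 / 3.61e4 lux = 0.1956 of I₀.
Need I₂/I₀ = 0.1956, so cos²(θ − 146°) = 0.1956 / 0.2061 = 0.9489.
θ − 146° = arccos(√0.9489) = 13.1°, giving θ ≈ 146 + 13.1 = 159.1°.

θ ≈ 159°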